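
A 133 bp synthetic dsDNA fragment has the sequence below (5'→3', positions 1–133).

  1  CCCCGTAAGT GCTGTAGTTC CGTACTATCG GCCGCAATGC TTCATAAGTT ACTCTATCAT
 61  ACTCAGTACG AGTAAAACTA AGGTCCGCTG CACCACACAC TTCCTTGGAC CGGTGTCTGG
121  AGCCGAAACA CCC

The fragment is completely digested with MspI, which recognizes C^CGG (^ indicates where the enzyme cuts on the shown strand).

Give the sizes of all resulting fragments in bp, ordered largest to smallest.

110, 23 bp

The MspI site (CCGG) starts at position 110.
MspI cuts after the first base of each site, so after position 110.
Linear molecule, 1 cut → 2 fragments:
  1–110 → 110 bp
  111–133 → 23 bp
Sorted largest to smallest: 110, 23 bp.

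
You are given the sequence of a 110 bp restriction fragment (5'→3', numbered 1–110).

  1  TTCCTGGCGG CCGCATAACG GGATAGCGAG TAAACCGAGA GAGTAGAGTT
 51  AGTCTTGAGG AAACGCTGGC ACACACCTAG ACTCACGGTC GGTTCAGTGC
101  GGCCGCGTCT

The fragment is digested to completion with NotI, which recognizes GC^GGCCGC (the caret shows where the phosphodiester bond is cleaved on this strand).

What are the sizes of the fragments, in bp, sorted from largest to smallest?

92, 10, 8 bp

NotI sites (GCGGCCGC) start at positions 7, 99.
NotI cuts after base 2 of each site, so after positions 8, 100.
Linear molecule, 2 cuts → 3 fragments:
  1–8 → 8 bp
  9–100 → 92 bp
  101–110 → 10 bp
Sorted largest to smallest: 92, 10, 8 bp.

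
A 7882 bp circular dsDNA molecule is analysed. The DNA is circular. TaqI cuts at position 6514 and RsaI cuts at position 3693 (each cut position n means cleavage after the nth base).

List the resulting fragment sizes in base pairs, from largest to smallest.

5061, 2821 bp

Combined cut positions (sorted): 3693, 6514.
Circular molecule, 2 cuts → 2 fragments:
  6514 − 3693 = 2821 bp
  wrap: 7882 − 6514 + 3693 = 5061 bp
Sorted largest to smallest: 5061, 2821 bp.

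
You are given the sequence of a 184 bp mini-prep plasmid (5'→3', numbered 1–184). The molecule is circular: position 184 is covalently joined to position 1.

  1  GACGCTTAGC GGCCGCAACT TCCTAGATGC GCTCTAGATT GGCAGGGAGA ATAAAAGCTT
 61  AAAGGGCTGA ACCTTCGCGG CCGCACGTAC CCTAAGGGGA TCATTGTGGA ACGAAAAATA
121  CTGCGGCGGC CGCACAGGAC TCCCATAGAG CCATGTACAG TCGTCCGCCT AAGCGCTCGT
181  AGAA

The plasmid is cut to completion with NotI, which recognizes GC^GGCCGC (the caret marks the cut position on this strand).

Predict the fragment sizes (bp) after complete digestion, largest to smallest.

NotI sites (GCGGCCGC) start at positions 9, 77, 126.
NotI cuts after base 2 of each site, so after positions 10, 78, 127.
Circular molecule, 3 cuts → 3 fragments:
  11–78 → 68 bp
  79–127 → 49 bp
  128–184 then 1–10 → 57 + 10 = 67 bp
Sorted largest to smallest: 68, 67, 49 bp.

68, 67, 49 bp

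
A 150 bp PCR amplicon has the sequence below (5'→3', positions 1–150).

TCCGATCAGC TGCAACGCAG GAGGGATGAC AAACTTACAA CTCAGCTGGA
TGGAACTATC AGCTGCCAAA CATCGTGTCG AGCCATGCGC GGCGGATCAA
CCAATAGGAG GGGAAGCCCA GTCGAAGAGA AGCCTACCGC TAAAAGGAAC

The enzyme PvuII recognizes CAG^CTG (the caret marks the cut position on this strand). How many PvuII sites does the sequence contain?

CAGCTG occurs starting at positions 7, 43, 60.
PvuII cuts at 3 sites.

3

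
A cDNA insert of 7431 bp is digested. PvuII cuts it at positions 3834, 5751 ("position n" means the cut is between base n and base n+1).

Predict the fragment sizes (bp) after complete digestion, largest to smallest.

3834, 1917, 1680 bp

Linear molecule, 2 cuts → 3 fragments:
  3834 − 0 = 3834 bp
  5751 − 3834 = 1917 bp
  7431 − 5751 = 1680 bp
Sorted largest to smallest: 3834, 1917, 1680 bp.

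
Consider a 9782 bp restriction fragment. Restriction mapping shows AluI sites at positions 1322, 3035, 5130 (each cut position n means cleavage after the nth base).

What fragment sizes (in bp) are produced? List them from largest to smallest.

Linear molecule, 3 cuts → 4 fragments:
  1322 − 0 = 1322 bp
  3035 − 1322 = 1713 bp
  5130 − 3035 = 2095 bp
  9782 − 5130 = 4652 bp
Sorted largest to smallest: 4652, 2095, 1713, 1322 bp.

4652, 2095, 1713, 1322 bp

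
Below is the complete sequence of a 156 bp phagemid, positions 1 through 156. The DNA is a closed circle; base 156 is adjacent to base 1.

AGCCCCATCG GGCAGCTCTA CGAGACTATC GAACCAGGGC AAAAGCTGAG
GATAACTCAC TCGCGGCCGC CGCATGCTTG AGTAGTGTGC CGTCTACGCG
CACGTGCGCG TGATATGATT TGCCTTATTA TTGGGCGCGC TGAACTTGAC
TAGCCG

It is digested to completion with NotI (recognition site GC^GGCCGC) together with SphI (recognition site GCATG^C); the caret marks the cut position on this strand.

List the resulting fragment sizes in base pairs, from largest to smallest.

144, 12 bp

The NotI site (GCGGCCGC) starts at position 63.
NotI cuts after base 2 of each site, so after position 64.
The SphI site (GCATGC) starts at position 72.
SphI cuts after base 5 of each site (before the last base), so after position 76.
Combined cut positions: 64, 76.
Circular molecule, 2 cuts → 2 fragments:
  65–76 → 12 bp
  77–156 then 1–64 → 80 + 64 = 144 bp
Sorted largest to smallest: 144, 12 bp.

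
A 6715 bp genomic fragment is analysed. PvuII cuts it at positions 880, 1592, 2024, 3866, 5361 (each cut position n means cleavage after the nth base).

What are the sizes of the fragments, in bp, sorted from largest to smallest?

Linear molecule, 5 cuts → 6 fragments:
  880 − 0 = 880 bp
  1592 − 880 = 712 bp
  2024 − 1592 = 432 bp
  3866 − 2024 = 1842 bp
  5361 − 3866 = 1495 bp
  6715 − 5361 = 1354 bp
Sorted largest to smallest: 1842, 1495, 1354, 880, 712, 432 bp.

1842, 1495, 1354, 880, 712, 432 bp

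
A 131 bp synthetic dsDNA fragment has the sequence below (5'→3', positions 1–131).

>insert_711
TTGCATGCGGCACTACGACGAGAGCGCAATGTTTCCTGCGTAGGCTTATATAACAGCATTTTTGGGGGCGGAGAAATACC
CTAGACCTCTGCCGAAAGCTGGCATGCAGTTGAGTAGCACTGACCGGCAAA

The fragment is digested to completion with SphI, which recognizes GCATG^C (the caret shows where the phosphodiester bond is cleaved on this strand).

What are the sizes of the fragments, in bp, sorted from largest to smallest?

99, 25, 7 bp

SphI sites (GCATGC) start at positions 3, 102.
SphI cuts after base 5 of each site (before the last base), so after positions 7, 106.
Linear molecule, 2 cuts → 3 fragments:
  1–7 → 7 bp
  8–106 → 99 bp
  107–131 → 25 bp
Sorted largest to smallest: 99, 25, 7 bp.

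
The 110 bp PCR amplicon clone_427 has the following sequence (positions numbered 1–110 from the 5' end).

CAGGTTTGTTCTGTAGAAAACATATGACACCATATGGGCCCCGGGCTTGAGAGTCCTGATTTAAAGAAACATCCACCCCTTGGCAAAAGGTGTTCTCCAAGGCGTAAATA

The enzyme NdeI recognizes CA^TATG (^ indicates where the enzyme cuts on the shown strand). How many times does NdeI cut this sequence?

CATATG occurs starting at positions 21, 31.
NdeI cuts at 2 sites.

2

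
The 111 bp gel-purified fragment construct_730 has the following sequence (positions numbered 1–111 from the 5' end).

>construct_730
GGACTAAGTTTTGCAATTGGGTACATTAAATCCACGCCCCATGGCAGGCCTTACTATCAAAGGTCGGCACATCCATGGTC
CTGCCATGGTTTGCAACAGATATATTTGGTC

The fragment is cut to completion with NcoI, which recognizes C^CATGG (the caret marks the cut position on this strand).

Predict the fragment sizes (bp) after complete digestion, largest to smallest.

39, 34, 27, 11 bp

NcoI sites (CCATGG) start at positions 39, 73, 84.
NcoI cuts after the first base of each site, so after positions 39, 73, 84.
Linear molecule, 3 cuts → 4 fragments:
  1–39 → 39 bp
  40–73 → 34 bp
  74–84 → 11 bp
  85–111 → 27 bp
Sorted largest to smallest: 39, 34, 27, 11 bp.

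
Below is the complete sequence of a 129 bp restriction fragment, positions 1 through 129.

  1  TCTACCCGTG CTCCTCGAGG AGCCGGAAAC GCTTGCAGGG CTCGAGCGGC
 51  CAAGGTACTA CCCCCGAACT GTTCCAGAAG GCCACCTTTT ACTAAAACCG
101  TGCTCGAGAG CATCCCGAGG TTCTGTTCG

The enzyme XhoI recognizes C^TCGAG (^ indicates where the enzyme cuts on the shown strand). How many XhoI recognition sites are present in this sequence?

CTCGAG occurs starting at positions 14, 41, 103.
XhoI cuts at 3 sites.

3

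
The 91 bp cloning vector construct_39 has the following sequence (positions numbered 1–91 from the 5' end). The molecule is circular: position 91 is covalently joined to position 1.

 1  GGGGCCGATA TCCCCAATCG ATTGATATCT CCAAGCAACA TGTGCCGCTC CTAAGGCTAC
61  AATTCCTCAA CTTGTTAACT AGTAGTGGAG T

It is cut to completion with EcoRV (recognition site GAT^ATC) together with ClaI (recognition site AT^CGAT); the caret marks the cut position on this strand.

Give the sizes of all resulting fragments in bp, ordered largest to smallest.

EcoRV sites (GATATC) start at positions 7, 24.
EcoRV cuts after base 3 of each site, so after positions 9, 26.
The ClaI site (ATCGAT) starts at position 17.
ClaI cuts after base 2 of each site, so after position 18.
Combined cut positions: 9, 18, 26.
Circular molecule, 3 cuts → 3 fragments:
  10–18 → 9 bp
  19–26 → 8 bp
  27–91 then 1–9 → 65 + 9 = 74 bp
Sorted largest to smallest: 74, 9, 8 bp.

74, 9, 8 bp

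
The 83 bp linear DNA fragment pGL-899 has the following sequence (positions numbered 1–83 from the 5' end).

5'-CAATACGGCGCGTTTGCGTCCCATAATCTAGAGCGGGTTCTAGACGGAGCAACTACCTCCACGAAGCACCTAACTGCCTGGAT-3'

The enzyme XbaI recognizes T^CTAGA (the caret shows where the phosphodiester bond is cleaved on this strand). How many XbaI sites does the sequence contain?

TCTAGA occurs starting at positions 27, 39.
XbaI cuts at 2 sites.

2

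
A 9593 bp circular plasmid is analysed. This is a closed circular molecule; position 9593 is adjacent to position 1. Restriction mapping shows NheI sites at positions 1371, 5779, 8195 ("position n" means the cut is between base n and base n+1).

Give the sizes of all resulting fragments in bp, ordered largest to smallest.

Circular molecule, 3 cuts → 3 fragments:
  5779 − 1371 = 4408 bp
  8195 − 5779 = 2416 bp
  wrap: 9593 − 8195 + 1371 = 2769 bp
Sorted largest to smallest: 4408, 2769, 2416 bp.

4408, 2769, 2416 bp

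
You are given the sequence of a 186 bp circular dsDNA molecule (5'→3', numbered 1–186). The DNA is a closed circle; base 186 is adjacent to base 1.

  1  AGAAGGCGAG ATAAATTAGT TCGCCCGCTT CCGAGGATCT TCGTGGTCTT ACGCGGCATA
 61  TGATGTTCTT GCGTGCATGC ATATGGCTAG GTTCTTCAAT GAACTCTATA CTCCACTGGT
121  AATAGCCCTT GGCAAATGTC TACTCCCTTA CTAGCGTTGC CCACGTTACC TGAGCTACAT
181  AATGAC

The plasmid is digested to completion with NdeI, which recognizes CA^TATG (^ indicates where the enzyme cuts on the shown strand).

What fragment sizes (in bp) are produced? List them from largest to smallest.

163, 23 bp

NdeI sites (CATATG) start at positions 57, 80.
NdeI cuts after base 2 of each site, so after positions 58, 81.
Circular molecule, 2 cuts → 2 fragments:
  59–81 → 23 bp
  82–186 then 1–58 → 105 + 58 = 163 bp
Sorted largest to smallest: 163, 23 bp.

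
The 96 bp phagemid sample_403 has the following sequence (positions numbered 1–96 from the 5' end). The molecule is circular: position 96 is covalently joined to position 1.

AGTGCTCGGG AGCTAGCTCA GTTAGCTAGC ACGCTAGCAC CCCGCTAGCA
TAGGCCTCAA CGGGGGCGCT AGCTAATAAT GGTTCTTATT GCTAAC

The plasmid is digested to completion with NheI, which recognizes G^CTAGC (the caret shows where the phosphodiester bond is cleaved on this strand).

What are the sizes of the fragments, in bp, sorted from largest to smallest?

NheI sites (GCTAGC) start at positions 12, 25, 33, 44, 68.
NheI cuts after the first base of each site, so after positions 12, 25, 33, 44, 68.
Circular molecule, 5 cuts → 5 fragments:
  13–25 → 13 bp
  26–33 → 8 bp
  34–44 → 11 bp
  45–68 → 24 bp
  69–96 then 1–12 → 28 + 12 = 40 bp
Sorted largest to smallest: 40, 24, 13, 11, 8 bp.

40, 24, 13, 11, 8 bp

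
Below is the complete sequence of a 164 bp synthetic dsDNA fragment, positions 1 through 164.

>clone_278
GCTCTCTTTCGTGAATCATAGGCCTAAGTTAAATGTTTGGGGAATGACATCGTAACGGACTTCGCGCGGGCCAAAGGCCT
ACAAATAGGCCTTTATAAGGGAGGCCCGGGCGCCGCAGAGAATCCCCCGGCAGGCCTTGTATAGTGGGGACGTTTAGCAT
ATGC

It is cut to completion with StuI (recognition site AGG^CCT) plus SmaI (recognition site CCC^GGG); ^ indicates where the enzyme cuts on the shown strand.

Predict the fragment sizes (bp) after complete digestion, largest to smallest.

55, 30, 27, 22, 18, 12 bp

StuI sites (AGGCCT) start at positions 20, 75, 87, 132.
StuI cuts after base 3 of each site, so after positions 22, 77, 89, 134.
The SmaI site (CCCGGG) starts at position 105.
SmaI cuts after base 3 of each site, so after position 107.
Combined cut positions: 22, 77, 89, 107, 134.
Linear molecule, 5 cuts → 6 fragments:
  1–22 → 22 bp
  23–77 → 55 bp
  78–89 → 12 bp
  90–107 → 18 bp
  108–134 → 27 bp
  135–164 → 30 bp
Sorted largest to smallest: 55, 30, 27, 22, 18, 12 bp.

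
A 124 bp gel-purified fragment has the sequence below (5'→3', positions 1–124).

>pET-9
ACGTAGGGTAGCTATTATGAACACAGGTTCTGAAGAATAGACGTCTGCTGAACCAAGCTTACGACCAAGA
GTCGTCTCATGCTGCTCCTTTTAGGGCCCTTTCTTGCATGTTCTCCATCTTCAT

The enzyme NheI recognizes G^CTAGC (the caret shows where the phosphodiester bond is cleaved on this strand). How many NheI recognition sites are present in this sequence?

No occurrence of GCTAGC is present in the sequence.
NheI does not cut: 0 sites.

0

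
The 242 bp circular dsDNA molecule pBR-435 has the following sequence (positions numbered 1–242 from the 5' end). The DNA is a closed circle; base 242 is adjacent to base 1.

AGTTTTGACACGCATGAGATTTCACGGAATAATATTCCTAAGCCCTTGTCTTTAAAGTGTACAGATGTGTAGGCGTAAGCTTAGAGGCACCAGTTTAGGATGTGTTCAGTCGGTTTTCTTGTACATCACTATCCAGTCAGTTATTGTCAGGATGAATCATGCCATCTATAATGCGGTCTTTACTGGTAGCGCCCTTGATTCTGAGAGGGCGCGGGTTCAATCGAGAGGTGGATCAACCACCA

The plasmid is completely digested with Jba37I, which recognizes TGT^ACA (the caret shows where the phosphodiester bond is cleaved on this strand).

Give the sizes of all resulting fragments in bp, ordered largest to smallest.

180, 62 bp

Jba37I sites (TGTACA) start at positions 58, 120.
Jba37I cuts after base 3 of each site, so after positions 60, 122.
Circular molecule, 2 cuts → 2 fragments:
  61–122 → 62 bp
  123–242 then 1–60 → 120 + 60 = 180 bp
Sorted largest to smallest: 180, 62 bp.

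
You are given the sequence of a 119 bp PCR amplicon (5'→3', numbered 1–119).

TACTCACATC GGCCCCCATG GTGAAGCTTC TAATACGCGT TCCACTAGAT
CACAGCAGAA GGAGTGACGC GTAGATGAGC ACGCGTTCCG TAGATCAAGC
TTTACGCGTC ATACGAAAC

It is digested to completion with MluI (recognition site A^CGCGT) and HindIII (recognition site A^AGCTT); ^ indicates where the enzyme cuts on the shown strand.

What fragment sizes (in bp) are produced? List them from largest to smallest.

MluI sites (ACGCGT) start at positions 35, 67, 81, 104.
MluI cuts after the first base of each site, so after positions 35, 67, 81, 104.
HindIII sites (AAGCTT) start at positions 24, 97.
HindIII cuts after the first base of each site, so after positions 24, 97.
Combined cut positions: 24, 35, 67, 81, 97, 104.
Linear molecule, 6 cuts → 7 fragments:
  1–24 → 24 bp
  25–35 → 11 bp
  36–67 → 32 bp
  68–81 → 14 bp
  82–97 → 16 bp
  98–104 → 7 bp
  105–119 → 15 bp
Sorted largest to smallest: 32, 24, 16, 15, 14, 11, 7 bp.

32, 24, 16, 15, 14, 11, 7 bp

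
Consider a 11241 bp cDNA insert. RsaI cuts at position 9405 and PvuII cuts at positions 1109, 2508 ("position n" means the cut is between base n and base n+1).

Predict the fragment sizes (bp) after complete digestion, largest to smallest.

6897, 1836, 1399, 1109 bp

Combined cut positions (sorted): 1109, 2508, 9405.
Linear molecule, 3 cuts → 4 fragments:
  1109 − 0 = 1109 bp
  2508 − 1109 = 1399 bp
  9405 − 2508 = 6897 bp
  11241 − 9405 = 1836 bp
Sorted largest to smallest: 6897, 1836, 1399, 1109 bp.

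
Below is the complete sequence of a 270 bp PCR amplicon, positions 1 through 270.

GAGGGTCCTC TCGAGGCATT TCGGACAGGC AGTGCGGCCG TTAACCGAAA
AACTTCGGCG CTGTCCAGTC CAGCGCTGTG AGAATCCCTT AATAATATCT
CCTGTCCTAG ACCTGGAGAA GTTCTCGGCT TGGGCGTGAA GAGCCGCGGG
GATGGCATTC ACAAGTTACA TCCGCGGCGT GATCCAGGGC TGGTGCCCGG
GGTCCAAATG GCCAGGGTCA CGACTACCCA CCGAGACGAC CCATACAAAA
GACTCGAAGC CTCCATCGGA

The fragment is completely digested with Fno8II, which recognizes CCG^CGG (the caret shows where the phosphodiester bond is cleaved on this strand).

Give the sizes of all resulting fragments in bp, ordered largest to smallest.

146, 96, 28 bp

Fno8II sites (CCGCGG) start at positions 144, 172.
Fno8II cuts after base 3 of each site, so after positions 146, 174.
Linear molecule, 2 cuts → 3 fragments:
  1–146 → 146 bp
  147–174 → 28 bp
  175–270 → 96 bp
Sorted largest to smallest: 146, 96, 28 bp.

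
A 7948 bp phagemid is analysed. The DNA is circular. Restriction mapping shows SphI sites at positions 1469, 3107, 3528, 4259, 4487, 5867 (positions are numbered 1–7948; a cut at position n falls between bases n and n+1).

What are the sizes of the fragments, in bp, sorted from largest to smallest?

3550, 1638, 1380, 731, 421, 228 bp

Circular molecule, 6 cuts → 6 fragments:
  3107 − 1469 = 1638 bp
  3528 − 3107 = 421 bp
  4259 − 3528 = 731 bp
  4487 − 4259 = 228 bp
  5867 − 4487 = 1380 bp
  wrap: 7948 − 5867 + 1469 = 3550 bp
Sorted largest to smallest: 3550, 1638, 1380, 731, 421, 228 bp.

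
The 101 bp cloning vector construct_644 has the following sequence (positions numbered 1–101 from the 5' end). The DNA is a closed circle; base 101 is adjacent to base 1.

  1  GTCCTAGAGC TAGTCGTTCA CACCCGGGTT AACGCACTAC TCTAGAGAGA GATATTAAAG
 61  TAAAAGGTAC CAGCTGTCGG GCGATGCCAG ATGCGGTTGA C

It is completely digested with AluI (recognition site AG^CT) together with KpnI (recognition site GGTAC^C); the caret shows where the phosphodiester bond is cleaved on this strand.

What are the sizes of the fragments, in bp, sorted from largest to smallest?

61, 37, 3 bp

AluI sites (AGCT) start at positions 8, 72.
AluI cuts after base 2 of each site, so after positions 9, 73.
The KpnI site (GGTACC) starts at position 66.
KpnI cuts after base 5 of each site (before the last base), so after position 70.
Combined cut positions: 9, 70, 73.
Circular molecule, 3 cuts → 3 fragments:
  10–70 → 61 bp
  71–73 → 3 bp
  74–101 then 1–9 → 28 + 9 = 37 bp
Sorted largest to smallest: 61, 37, 3 bp.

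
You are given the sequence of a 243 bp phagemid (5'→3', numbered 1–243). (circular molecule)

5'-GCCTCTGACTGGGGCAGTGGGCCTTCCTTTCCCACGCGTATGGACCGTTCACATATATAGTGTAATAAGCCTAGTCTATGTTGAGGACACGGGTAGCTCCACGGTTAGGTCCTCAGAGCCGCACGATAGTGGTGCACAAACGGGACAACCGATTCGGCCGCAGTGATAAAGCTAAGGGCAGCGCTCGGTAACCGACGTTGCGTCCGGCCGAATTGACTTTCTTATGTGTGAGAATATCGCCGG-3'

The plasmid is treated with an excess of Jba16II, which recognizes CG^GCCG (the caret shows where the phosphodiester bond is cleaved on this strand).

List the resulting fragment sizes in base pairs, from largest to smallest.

Jba16II sites (CGGCCG) start at positions 155, 205.
Jba16II cuts after base 2 of each site, so after positions 156, 206.
Circular molecule, 2 cuts → 2 fragments:
  157–206 → 50 bp
  207–243 then 1–156 → 37 + 156 = 193 bp
Sorted largest to smallest: 193, 50 bp.

193, 50 bp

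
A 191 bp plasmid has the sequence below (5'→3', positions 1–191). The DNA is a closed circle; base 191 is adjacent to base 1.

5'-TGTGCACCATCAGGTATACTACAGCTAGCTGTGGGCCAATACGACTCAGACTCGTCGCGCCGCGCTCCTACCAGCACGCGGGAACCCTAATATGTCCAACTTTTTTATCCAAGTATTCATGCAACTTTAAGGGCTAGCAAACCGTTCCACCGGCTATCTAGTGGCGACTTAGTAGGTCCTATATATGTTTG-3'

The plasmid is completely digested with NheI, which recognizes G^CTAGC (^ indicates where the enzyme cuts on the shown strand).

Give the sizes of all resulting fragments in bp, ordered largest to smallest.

109, 82 bp

NheI sites (GCTAGC) start at positions 24, 133.
NheI cuts after the first base of each site, so after positions 24, 133.
Circular molecule, 2 cuts → 2 fragments:
  25–133 → 109 bp
  134–191 then 1–24 → 58 + 24 = 82 bp
Sorted largest to smallest: 109, 82 bp.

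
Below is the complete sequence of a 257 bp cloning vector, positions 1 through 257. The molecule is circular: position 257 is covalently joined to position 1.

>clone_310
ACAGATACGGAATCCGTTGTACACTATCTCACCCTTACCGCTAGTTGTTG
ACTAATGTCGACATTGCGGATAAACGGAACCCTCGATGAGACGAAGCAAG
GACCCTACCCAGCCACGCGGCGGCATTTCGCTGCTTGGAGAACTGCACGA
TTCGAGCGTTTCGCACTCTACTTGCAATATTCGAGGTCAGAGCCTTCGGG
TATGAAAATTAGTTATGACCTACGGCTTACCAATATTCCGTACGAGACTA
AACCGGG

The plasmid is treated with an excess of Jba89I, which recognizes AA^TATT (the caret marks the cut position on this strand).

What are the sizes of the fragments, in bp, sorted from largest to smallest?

Jba89I sites (AATATT) start at positions 176, 232.
Jba89I cuts after base 2 of each site, so after positions 177, 233.
Circular molecule, 2 cuts → 2 fragments:
  178–233 → 56 bp
  234–257 then 1–177 → 24 + 177 = 201 bp
Sorted largest to smallest: 201, 56 bp.

201, 56 bp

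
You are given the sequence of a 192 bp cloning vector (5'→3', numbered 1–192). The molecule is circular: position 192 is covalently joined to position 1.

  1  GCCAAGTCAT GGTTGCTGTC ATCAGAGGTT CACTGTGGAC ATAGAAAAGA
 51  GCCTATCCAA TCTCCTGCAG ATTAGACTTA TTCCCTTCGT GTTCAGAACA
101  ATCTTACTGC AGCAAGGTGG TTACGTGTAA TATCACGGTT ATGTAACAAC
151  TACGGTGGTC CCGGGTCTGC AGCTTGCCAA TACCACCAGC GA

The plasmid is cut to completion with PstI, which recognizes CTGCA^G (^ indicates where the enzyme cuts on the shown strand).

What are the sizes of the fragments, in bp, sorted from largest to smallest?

90, 60, 42 bp

PstI sites (CTGCAG) start at positions 65, 107, 167.
PstI cuts after base 5 of each site (before the last base), so after positions 69, 111, 171.
Circular molecule, 3 cuts → 3 fragments:
  70–111 → 42 bp
  112–171 → 60 bp
  172–192 then 1–69 → 21 + 69 = 90 bp
Sorted largest to smallest: 90, 60, 42 bp.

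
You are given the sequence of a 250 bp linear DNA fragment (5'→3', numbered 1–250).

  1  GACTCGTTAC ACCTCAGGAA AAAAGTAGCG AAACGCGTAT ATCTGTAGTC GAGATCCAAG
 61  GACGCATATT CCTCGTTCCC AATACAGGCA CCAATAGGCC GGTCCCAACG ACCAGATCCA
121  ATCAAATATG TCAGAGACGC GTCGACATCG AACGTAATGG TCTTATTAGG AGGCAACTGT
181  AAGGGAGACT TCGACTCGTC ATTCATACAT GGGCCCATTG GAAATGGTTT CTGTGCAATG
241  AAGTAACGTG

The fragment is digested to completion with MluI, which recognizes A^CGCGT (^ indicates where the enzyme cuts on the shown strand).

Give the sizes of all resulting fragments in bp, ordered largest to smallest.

113, 104, 33 bp

MluI sites (ACGCGT) start at positions 33, 137.
MluI cuts after the first base of each site, so after positions 33, 137.
Linear molecule, 2 cuts → 3 fragments:
  1–33 → 33 bp
  34–137 → 104 bp
  138–250 → 113 bp
Sorted largest to smallest: 113, 104, 33 bp.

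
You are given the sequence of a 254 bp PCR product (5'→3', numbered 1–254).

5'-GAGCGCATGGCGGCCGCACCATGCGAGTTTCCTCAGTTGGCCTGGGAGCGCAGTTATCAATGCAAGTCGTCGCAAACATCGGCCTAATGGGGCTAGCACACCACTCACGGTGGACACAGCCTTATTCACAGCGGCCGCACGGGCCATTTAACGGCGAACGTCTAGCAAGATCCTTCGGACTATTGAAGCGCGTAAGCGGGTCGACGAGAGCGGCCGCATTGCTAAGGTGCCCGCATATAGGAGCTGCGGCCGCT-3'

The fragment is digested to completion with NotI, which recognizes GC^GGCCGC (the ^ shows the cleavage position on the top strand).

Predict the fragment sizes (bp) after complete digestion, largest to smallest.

121, 79, 36, 11, 7 bp

NotI sites (GCGGCCGC) start at positions 10, 131, 210, 246.
NotI cuts after base 2 of each site, so after positions 11, 132, 211, 247.
Linear molecule, 4 cuts → 5 fragments:
  1–11 → 11 bp
  12–132 → 121 bp
  133–211 → 79 bp
  212–247 → 36 bp
  248–254 → 7 bp
Sorted largest to smallest: 121, 79, 36, 11, 7 bp.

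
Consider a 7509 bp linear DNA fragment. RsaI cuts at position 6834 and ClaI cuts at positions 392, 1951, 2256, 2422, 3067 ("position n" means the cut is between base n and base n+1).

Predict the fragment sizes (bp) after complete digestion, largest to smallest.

3767, 1559, 675, 645, 392, 305, 166 bp

Combined cut positions (sorted): 392, 1951, 2256, 2422, 3067, 6834.
Linear molecule, 6 cuts → 7 fragments:
  392 − 0 = 392 bp
  1951 − 392 = 1559 bp
  2256 − 1951 = 305 bp
  2422 − 2256 = 166 bp
  3067 − 2422 = 645 bp
  6834 − 3067 = 3767 bp
  7509 − 6834 = 675 bp
Sorted largest to smallest: 3767, 1559, 675, 645, 392, 305, 166 bp.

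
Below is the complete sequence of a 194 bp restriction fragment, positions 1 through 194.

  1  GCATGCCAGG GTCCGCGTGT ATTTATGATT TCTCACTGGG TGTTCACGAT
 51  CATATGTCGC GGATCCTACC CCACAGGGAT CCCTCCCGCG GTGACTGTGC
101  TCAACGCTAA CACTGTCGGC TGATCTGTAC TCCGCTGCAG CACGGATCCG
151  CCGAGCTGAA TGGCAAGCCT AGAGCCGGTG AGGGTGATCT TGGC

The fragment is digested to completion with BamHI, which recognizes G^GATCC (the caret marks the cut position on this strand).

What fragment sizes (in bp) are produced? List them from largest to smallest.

67, 61, 50, 16 bp

BamHI sites (GGATCC) start at positions 61, 77, 144.
BamHI cuts after the first base of each site, so after positions 61, 77, 144.
Linear molecule, 3 cuts → 4 fragments:
  1–61 → 61 bp
  62–77 → 16 bp
  78–144 → 67 bp
  145–194 → 50 bp
Sorted largest to smallest: 67, 61, 50, 16 bp.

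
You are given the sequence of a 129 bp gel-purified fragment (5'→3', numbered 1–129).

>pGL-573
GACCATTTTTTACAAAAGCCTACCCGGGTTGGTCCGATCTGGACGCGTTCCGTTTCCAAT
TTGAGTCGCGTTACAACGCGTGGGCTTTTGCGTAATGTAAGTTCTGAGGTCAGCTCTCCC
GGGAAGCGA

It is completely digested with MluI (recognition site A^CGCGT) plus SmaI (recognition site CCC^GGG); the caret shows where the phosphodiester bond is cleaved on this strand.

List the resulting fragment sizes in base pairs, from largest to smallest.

MluI sites (ACGCGT) start at positions 43, 76.
MluI cuts after the first base of each site, so after positions 43, 76.
SmaI sites (CCCGGG) start at positions 23, 118.
SmaI cuts after base 3 of each site, so after positions 25, 120.
Combined cut positions: 25, 43, 76, 120.
Linear molecule, 4 cuts → 5 fragments:
  1–25 → 25 bp
  26–43 → 18 bp
  44–76 → 33 bp
  77–120 → 44 bp
  121–129 → 9 bp
Sorted largest to smallest: 44, 33, 25, 18, 9 bp.

44, 33, 25, 18, 9 bp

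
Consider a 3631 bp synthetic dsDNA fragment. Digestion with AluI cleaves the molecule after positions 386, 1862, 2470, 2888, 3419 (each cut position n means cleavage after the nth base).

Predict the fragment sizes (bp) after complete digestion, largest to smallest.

1476, 608, 531, 418, 386, 212 bp

Linear molecule, 5 cuts → 6 fragments:
  386 − 0 = 386 bp
  1862 − 386 = 1476 bp
  2470 − 1862 = 608 bp
  2888 − 2470 = 418 bp
  3419 − 2888 = 531 bp
  3631 − 3419 = 212 bp
Sorted largest to smallest: 1476, 608, 531, 418, 386, 212 bp.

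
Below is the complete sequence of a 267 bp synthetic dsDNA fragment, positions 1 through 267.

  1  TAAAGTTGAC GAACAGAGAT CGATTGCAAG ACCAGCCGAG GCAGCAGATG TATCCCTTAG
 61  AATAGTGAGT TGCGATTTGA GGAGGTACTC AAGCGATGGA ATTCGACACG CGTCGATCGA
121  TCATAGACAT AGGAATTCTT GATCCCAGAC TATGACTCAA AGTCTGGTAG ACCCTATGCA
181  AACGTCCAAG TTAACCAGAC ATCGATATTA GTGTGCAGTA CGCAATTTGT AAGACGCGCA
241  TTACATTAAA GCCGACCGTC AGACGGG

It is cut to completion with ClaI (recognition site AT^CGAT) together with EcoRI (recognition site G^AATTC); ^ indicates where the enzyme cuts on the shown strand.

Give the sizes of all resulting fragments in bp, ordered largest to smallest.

ClaI sites (ATCGAT) start at positions 19, 116, 201.
ClaI cuts after base 2 of each site, so after positions 20, 117, 202.
EcoRI sites (GAATTC) start at positions 99, 133.
EcoRI cuts after the first base of each site, so after positions 99, 133.
Combined cut positions: 20, 99, 117, 133, 202.
Linear molecule, 5 cuts → 6 fragments:
  1–20 → 20 bp
  21–99 → 79 bp
  100–117 → 18 bp
  118–133 → 16 bp
  134–202 → 69 bp
  203–267 → 65 bp
Sorted largest to smallest: 79, 69, 65, 20, 18, 16 bp.

79, 69, 65, 20, 18, 16 bp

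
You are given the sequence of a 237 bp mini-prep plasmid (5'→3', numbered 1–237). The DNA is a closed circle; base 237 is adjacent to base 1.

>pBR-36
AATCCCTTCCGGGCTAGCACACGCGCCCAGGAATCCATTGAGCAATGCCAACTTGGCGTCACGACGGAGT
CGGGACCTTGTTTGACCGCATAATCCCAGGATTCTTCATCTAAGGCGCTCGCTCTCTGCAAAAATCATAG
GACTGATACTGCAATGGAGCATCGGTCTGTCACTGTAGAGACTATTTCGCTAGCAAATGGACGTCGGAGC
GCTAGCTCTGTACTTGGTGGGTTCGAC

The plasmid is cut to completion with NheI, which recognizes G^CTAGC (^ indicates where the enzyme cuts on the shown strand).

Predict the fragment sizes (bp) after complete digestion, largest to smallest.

176, 39, 22 bp

NheI sites (GCTAGC) start at positions 13, 189, 211.
NheI cuts after the first base of each site, so after positions 13, 189, 211.
Circular molecule, 3 cuts → 3 fragments:
  14–189 → 176 bp
  190–211 → 22 bp
  212–237 then 1–13 → 26 + 13 = 39 bp
Sorted largest to smallest: 176, 39, 22 bp.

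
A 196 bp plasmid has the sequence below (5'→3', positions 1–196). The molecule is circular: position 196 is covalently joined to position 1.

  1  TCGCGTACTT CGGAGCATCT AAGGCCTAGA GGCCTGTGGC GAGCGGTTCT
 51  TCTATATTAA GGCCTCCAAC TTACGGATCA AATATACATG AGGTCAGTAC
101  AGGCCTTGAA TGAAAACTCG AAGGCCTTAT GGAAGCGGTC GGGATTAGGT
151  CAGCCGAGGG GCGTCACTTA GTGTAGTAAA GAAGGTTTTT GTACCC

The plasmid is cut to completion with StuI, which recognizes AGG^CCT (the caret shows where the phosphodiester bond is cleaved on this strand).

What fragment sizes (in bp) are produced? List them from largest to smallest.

96, 41, 30, 21, 8 bp

StuI sites (AGGCCT) start at positions 22, 30, 60, 101, 122.
StuI cuts after base 3 of each site, so after positions 24, 32, 62, 103, 124.
Circular molecule, 5 cuts → 5 fragments:
  25–32 → 8 bp
  33–62 → 30 bp
  63–103 → 41 bp
  104–124 → 21 bp
  125–196 then 1–24 → 72 + 24 = 96 bp
Sorted largest to smallest: 96, 41, 30, 21, 8 bp.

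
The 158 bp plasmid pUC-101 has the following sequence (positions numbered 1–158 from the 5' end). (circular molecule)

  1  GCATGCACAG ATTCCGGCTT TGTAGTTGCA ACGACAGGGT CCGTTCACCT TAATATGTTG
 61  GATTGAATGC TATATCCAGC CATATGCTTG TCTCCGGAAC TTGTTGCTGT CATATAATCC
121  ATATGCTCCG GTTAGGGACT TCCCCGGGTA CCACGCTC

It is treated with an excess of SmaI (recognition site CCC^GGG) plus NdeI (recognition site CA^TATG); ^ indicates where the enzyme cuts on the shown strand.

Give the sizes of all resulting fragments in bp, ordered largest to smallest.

The SmaI site (CCCGGG) starts at position 143.
SmaI cuts after base 3 of each site, so after position 145.
NdeI sites (CATATG) start at positions 81, 120.
NdeI cuts after base 2 of each site, so after positions 82, 121.
Combined cut positions: 82, 121, 145.
Circular molecule, 3 cuts → 3 fragments:
  83–121 → 39 bp
  122–145 → 24 bp
  146–158 then 1–82 → 13 + 82 = 95 bp
Sorted largest to smallest: 95, 39, 24 bp.

95, 39, 24 bp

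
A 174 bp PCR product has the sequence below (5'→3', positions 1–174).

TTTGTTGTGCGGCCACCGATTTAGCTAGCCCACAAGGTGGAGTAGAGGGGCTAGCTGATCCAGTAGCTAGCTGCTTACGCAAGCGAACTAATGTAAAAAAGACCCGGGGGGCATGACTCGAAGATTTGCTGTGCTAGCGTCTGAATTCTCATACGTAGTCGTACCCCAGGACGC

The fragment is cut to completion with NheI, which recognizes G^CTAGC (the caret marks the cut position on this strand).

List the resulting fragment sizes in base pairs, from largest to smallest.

NheI sites (GCTAGC) start at positions 24, 50, 66, 133.
NheI cuts after the first base of each site, so after positions 24, 50, 66, 133.
Linear molecule, 4 cuts → 5 fragments:
  1–24 → 24 bp
  25–50 → 26 bp
  51–66 → 16 bp
  67–133 → 67 bp
  134–174 → 41 bp
Sorted largest to smallest: 67, 41, 26, 24, 16 bp.

67, 41, 26, 24, 16 bp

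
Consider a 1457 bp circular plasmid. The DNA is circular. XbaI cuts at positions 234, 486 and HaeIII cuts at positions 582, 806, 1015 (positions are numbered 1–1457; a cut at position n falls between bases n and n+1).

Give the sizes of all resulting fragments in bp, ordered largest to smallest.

676, 252, 224, 209, 96 bp

Combined cut positions (sorted): 234, 486, 582, 806, 1015.
Circular molecule, 5 cuts → 5 fragments:
  486 − 234 = 252 bp
  582 − 486 = 96 bp
  806 − 582 = 224 bp
  1015 − 806 = 209 bp
  wrap: 1457 − 1015 + 234 = 676 bp
Sorted largest to smallest: 676, 252, 224, 209, 96 bp.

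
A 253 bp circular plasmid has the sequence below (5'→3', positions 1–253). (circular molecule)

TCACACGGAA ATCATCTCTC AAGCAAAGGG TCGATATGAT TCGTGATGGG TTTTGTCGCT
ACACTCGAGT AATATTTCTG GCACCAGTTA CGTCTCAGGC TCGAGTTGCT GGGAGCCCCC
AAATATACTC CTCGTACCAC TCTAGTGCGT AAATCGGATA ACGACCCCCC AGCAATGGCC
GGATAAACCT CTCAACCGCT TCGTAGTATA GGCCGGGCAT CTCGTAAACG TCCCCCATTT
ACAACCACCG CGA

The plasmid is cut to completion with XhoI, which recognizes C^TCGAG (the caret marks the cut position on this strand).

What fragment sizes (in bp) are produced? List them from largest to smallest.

XhoI sites (CTCGAG) start at positions 64, 100.
XhoI cuts after the first base of each site, so after positions 64, 100.
Circular molecule, 2 cuts → 2 fragments:
  65–100 → 36 bp
  101–253 then 1–64 → 153 + 64 = 217 bp
Sorted largest to smallest: 217, 36 bp.

217, 36 bp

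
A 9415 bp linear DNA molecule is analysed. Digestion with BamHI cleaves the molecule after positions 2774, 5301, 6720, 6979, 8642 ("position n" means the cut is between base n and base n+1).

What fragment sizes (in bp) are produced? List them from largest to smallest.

Linear molecule, 5 cuts → 6 fragments:
  2774 − 0 = 2774 bp
  5301 − 2774 = 2527 bp
  6720 − 5301 = 1419 bp
  6979 − 6720 = 259 bp
  8642 − 6979 = 1663 bp
  9415 − 8642 = 773 bp
Sorted largest to smallest: 2774, 2527, 1663, 1419, 773, 259 bp.

2774, 2527, 1663, 1419, 773, 259 bp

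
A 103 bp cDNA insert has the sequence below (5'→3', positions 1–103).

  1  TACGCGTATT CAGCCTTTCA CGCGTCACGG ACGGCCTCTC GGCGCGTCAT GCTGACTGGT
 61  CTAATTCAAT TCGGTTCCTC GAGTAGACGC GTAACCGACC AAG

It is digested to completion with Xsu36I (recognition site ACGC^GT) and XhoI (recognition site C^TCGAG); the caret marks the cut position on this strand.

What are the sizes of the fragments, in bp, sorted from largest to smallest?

55, 18, 13, 12, 5 bp

Xsu36I sites (ACGCGT) start at positions 2, 20, 87.
Xsu36I cuts after base 4 of each site, so after positions 5, 23, 90.
The XhoI site (CTCGAG) starts at position 78.
XhoI cuts after the first base of each site, so after position 78.
Combined cut positions: 5, 23, 78, 90.
Linear molecule, 4 cuts → 5 fragments:
  1–5 → 5 bp
  6–23 → 18 bp
  24–78 → 55 bp
  79–90 → 12 bp
  91–103 → 13 bp
Sorted largest to smallest: 55, 18, 13, 12, 5 bp.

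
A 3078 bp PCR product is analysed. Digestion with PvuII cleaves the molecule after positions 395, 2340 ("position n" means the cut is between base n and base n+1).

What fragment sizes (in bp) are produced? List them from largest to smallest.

Linear molecule, 2 cuts → 3 fragments:
  395 − 0 = 395 bp
  2340 − 395 = 1945 bp
  3078 − 2340 = 738 bp
Sorted largest to smallest: 1945, 738, 395 bp.

1945, 738, 395 bp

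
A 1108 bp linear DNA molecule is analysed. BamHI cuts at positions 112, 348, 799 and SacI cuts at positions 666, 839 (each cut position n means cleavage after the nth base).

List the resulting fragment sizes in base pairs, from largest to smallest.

Combined cut positions (sorted): 112, 348, 666, 799, 839.
Linear molecule, 5 cuts → 6 fragments:
  112 − 0 = 112 bp
  348 − 112 = 236 bp
  666 − 348 = 318 bp
  799 − 666 = 133 bp
  839 − 799 = 40 bp
  1108 − 839 = 269 bp
Sorted largest to smallest: 318, 269, 236, 133, 112, 40 bp.

318, 269, 236, 133, 112, 40 bp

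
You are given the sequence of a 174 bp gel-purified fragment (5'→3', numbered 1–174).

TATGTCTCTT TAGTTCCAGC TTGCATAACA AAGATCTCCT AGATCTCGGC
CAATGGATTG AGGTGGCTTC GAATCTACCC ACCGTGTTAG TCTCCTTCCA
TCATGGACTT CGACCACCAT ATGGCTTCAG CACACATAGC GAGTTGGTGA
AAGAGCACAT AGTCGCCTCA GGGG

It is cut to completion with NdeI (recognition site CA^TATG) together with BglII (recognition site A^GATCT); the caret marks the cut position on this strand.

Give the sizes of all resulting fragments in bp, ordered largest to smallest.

The NdeI site (CATATG) starts at position 118.
NdeI cuts after base 2 of each site, so after position 119.
BglII sites (AGATCT) start at positions 32, 41.
BglII cuts after the first base of each site, so after positions 32, 41.
Combined cut positions: 32, 41, 119.
Linear molecule, 3 cuts → 4 fragments:
  1–32 → 32 bp
  33–41 → 9 bp
  42–119 → 78 bp
  120–174 → 55 bp
Sorted largest to smallest: 78, 55, 32, 9 bp.

78, 55, 32, 9 bp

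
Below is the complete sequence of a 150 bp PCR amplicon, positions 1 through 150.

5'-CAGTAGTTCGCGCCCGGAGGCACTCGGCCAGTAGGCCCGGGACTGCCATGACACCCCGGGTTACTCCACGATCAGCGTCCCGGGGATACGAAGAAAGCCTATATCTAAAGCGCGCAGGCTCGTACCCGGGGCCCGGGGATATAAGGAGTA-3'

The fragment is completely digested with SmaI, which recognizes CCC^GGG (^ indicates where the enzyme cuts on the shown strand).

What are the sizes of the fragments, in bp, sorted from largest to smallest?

SmaI sites (CCCGGG) start at positions 36, 55, 79, 125, 132.
SmaI cuts after base 3 of each site, so after positions 38, 57, 81, 127, 134.
Linear molecule, 5 cuts → 6 fragments:
  1–38 → 38 bp
  39–57 → 19 bp
  58–81 → 24 bp
  82–127 → 46 bp
  128–134 → 7 bp
  135–150 → 16 bp
Sorted largest to smallest: 46, 38, 24, 19, 16, 7 bp.

46, 38, 24, 19, 16, 7 bp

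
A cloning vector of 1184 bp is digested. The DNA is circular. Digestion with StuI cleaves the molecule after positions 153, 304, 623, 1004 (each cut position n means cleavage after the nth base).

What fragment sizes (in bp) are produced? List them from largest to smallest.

381, 333, 319, 151 bp

Circular molecule, 4 cuts → 4 fragments:
  304 − 153 = 151 bp
  623 − 304 = 319 bp
  1004 − 623 = 381 bp
  wrap: 1184 − 1004 + 153 = 333 bp
Sorted largest to smallest: 381, 333, 319, 151 bp.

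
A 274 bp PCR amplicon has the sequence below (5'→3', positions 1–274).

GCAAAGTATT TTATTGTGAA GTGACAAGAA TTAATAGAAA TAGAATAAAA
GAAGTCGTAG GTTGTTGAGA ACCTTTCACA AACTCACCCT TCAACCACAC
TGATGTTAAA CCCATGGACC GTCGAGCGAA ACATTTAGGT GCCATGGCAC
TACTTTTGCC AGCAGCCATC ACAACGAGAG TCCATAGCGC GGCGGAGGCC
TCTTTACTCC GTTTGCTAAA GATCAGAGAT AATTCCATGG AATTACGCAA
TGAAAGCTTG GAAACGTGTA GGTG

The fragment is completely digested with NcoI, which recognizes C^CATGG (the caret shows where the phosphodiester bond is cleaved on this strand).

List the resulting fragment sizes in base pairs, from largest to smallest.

112, 93, 39, 30 bp

NcoI sites (CCATGG) start at positions 112, 142, 235.
NcoI cuts after the first base of each site, so after positions 112, 142, 235.
Linear molecule, 3 cuts → 4 fragments:
  1–112 → 112 bp
  113–142 → 30 bp
  143–235 → 93 bp
  236–274 → 39 bp
Sorted largest to smallest: 112, 93, 39, 30 bp.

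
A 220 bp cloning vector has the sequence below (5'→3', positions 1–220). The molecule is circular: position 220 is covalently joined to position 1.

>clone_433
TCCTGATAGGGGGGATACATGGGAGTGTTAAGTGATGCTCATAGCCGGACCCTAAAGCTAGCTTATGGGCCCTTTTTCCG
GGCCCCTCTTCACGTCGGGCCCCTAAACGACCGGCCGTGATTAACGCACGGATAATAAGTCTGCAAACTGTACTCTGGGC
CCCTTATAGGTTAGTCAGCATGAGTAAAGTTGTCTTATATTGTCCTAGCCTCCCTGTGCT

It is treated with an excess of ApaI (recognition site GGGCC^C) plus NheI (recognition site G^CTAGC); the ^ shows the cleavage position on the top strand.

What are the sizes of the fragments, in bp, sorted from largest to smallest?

ApaI sites (GGGCCC) start at positions 67, 80, 97, 157.
ApaI cuts after base 5 of each site (before the last base), so after positions 71, 84, 101, 161.
The NheI site (GCTAGC) starts at position 57.
NheI cuts after the first base of each site, so after position 57.
Combined cut positions: 57, 71, 84, 101, 161.
Circular molecule, 5 cuts → 5 fragments:
  58–71 → 14 bp
  72–84 → 13 bp
  85–101 → 17 bp
  102–161 → 60 bp
  162–220 then 1–57 → 59 + 57 = 116 bp
Sorted largest to smallest: 116, 60, 17, 14, 13 bp.

116, 60, 17, 14, 13 bp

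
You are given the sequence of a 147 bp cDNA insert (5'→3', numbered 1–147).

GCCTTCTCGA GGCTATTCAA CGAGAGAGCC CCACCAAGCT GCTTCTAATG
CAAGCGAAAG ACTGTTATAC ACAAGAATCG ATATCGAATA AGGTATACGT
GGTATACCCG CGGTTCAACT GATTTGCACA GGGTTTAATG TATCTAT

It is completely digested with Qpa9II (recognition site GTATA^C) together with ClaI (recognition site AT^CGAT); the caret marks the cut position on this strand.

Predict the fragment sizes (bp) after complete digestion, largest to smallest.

Qpa9II sites (GTATAC) start at positions 93, 102.
Qpa9II cuts after base 5 of each site (before the last base), so after positions 97, 106.
The ClaI site (ATCGAT) starts at position 77.
ClaI cuts after base 2 of each site, so after position 78.
Combined cut positions: 78, 97, 106.
Linear molecule, 3 cuts → 4 fragments:
  1–78 → 78 bp
  79–97 → 19 bp
  98–106 → 9 bp
  107–147 → 41 bp
Sorted largest to smallest: 78, 41, 19, 9 bp.

78, 41, 19, 9 bp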